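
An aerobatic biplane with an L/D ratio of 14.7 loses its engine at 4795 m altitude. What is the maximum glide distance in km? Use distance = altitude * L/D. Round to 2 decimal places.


Step 1: Glide distance = altitude * L/D = 4795 * 14.7 = 70486.5 m
Step 2: Convert to km: 70486.5 / 1000 = 70.49 km

70.49


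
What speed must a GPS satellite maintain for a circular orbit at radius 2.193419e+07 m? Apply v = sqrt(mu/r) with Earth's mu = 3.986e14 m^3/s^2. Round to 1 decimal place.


Step 1: mu / r = 3.986e14 / 2.193419e+07 = 18172542.501
Step 2: v = sqrt(18172542.501) = 4262.9 m/s

4262.9


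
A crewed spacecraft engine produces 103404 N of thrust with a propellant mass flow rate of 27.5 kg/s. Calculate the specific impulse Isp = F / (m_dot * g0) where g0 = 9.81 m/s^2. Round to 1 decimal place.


Step 1: m_dot * g0 = 27.5 * 9.81 = 269.78
Step 2: Isp = 103404 / 269.78 = 383.3 s

383.3


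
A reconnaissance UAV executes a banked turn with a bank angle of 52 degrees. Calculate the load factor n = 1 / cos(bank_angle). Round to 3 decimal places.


Step 1: Convert 52 degrees to radians = 0.907571
Step 2: cos(52 deg) = 0.615661
Step 3: n = 1 / 0.615661 = 1.624

1.624


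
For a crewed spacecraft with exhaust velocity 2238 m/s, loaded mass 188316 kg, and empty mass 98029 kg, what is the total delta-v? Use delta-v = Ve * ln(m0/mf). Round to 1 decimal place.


Step 1: Mass ratio m0/mf = 188316 / 98029 = 1.921023
Step 2: ln(1.921023) = 0.652858
Step 3: delta-v = 2238 * 0.652858 = 1461.1 m/s

1461.1


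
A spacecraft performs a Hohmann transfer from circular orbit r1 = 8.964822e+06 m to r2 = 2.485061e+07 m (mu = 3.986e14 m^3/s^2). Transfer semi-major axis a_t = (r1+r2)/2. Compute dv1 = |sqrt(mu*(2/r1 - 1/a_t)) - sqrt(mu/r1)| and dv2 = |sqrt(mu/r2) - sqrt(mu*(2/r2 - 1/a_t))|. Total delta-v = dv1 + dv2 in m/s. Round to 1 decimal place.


Step 1: Transfer semi-major axis a_t = (8.964822e+06 + 2.485061e+07) / 2 = 1.690772e+07 m
Step 2: v1 (circular at r1) = sqrt(mu/r1) = 6668.03 m/s
Step 3: v_t1 = sqrt(mu*(2/r1 - 1/a_t)) = 8083.95 m/s
Step 4: dv1 = |8083.95 - 6668.03| = 1415.92 m/s
Step 5: v2 (circular at r2) = 4004.98 m/s, v_t2 = 2916.28 m/s
Step 6: dv2 = |4004.98 - 2916.28| = 1088.7 m/s
Step 7: Total delta-v = 1415.92 + 1088.7 = 2504.6 m/s

2504.6


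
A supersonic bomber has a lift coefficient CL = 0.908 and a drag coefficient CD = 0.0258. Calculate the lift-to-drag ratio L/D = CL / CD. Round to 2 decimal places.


Step 1: L/D = CL / CD = 0.908 / 0.0258
Step 2: L/D = 35.19

35.19


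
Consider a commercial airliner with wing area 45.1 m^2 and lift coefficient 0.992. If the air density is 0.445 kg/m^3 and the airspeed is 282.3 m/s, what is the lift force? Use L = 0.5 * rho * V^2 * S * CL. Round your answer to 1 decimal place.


Step 1: Calculate dynamic pressure q = 0.5 * 0.445 * 282.3^2 = 0.5 * 0.445 * 79693.29 = 17731.757 Pa
Step 2: Multiply by wing area and lift coefficient: L = 17731.757 * 45.1 * 0.992
Step 3: L = 799702.2418 * 0.992 = 793304.6 N

793304.6


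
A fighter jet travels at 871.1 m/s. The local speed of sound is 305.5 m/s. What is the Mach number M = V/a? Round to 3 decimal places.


Step 1: M = V / a = 871.1 / 305.5
Step 2: M = 2.851

2.851


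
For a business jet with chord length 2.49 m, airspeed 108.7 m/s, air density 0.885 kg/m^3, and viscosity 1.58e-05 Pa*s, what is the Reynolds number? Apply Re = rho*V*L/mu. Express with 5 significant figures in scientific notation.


Step 1: Numerator = rho * V * L = 0.885 * 108.7 * 2.49 = 239.536755
Step 2: Re = 239.536755 / 1.58e-05
Step 3: Re = 1.5161e+07

1.5161e+07


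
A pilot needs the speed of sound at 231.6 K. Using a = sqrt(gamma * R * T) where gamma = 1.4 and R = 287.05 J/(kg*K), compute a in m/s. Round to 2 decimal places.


Step 1: gamma * R * T = 1.4 * 287.05 * 231.6 = 93073.092
Step 2: a = sqrt(93073.092) = 305.08 m/s

305.08


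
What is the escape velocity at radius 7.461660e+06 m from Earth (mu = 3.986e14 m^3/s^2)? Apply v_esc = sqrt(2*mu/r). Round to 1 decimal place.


Step 1: 2*mu/r = 2 * 3.986e14 / 7.461660e+06 = 106839496.8412
Step 2: v_esc = sqrt(106839496.8412) = 10336.3 m/s

10336.3


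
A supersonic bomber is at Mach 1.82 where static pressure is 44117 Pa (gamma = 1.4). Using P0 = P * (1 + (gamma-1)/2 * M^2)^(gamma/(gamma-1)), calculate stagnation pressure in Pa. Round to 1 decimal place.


Step 1: (gamma-1)/2 * M^2 = 0.2 * 3.3124 = 0.66248
Step 2: 1 + 0.66248 = 1.66248
Step 3: Exponent gamma/(gamma-1) = 3.5
Step 4: P0 = 44117 * 1.66248^3.5 = 261368.6 Pa

261368.6


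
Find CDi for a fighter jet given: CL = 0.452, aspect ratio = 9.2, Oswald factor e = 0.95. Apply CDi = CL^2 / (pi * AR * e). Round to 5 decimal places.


Step 1: CL^2 = 0.452^2 = 0.204304
Step 2: pi * AR * e = 3.14159 * 9.2 * 0.95 = 27.45752
Step 3: CDi = 0.204304 / 27.45752 = 0.00744

0.00744


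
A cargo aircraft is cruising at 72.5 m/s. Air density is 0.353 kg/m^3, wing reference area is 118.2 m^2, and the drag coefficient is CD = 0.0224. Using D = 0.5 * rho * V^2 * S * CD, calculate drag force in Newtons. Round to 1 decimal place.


Step 1: Dynamic pressure q = 0.5 * 0.353 * 72.5^2 = 927.7281 Pa
Step 2: Drag D = q * S * CD = 927.7281 * 118.2 * 0.0224
Step 3: D = 2456.3 N

2456.3


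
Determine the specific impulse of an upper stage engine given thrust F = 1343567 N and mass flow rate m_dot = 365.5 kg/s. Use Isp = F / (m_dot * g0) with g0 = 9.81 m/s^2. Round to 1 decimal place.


Step 1: m_dot * g0 = 365.5 * 9.81 = 3585.56
Step 2: Isp = 1343567 / 3585.56 = 374.7 s

374.7


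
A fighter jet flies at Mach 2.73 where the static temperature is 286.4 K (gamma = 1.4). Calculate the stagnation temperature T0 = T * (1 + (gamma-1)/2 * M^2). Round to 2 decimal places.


Step 1: (gamma-1)/2 = 0.2
Step 2: M^2 = 7.4529
Step 3: 1 + 0.2 * 7.4529 = 2.49058
Step 4: T0 = 286.4 * 2.49058 = 713.30 K

713.30


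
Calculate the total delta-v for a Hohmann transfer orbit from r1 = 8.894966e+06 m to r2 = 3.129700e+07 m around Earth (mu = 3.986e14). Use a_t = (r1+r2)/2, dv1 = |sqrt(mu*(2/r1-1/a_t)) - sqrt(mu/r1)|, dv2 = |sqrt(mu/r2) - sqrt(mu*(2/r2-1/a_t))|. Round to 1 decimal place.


Step 1: Transfer semi-major axis a_t = (8.894966e+06 + 3.129700e+07) / 2 = 2.009598e+07 m
Step 2: v1 (circular at r1) = sqrt(mu/r1) = 6694.17 m/s
Step 3: v_t1 = sqrt(mu*(2/r1 - 1/a_t)) = 8353.98 m/s
Step 4: dv1 = |8353.98 - 6694.17| = 1659.81 m/s
Step 5: v2 (circular at r2) = 3568.76 m/s, v_t2 = 2374.3 m/s
Step 6: dv2 = |3568.76 - 2374.3| = 1194.46 m/s
Step 7: Total delta-v = 1659.81 + 1194.46 = 2854.3 m/s

2854.3


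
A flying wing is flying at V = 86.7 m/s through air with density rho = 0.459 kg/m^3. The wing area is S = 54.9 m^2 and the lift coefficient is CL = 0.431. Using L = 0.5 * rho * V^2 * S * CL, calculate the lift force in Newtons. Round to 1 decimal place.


Step 1: Calculate dynamic pressure q = 0.5 * 0.459 * 86.7^2 = 0.5 * 0.459 * 7516.89 = 1725.1263 Pa
Step 2: Multiply by wing area and lift coefficient: L = 1725.1263 * 54.9 * 0.431
Step 3: L = 94709.4314 * 0.431 = 40819.8 N

40819.8


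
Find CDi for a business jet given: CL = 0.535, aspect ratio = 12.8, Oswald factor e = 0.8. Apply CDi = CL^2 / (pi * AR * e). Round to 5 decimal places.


Step 1: CL^2 = 0.535^2 = 0.286225
Step 2: pi * AR * e = 3.14159 * 12.8 * 0.8 = 32.169909
Step 3: CDi = 0.286225 / 32.169909 = 0.00890

0.00890


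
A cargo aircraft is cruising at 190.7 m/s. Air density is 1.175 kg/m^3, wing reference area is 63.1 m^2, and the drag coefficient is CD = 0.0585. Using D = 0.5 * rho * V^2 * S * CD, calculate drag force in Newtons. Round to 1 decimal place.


Step 1: Dynamic pressure q = 0.5 * 1.175 * 190.7^2 = 21365.3129 Pa
Step 2: Drag D = q * S * CD = 21365.3129 * 63.1 * 0.0585
Step 3: D = 78866.8 N

78866.8


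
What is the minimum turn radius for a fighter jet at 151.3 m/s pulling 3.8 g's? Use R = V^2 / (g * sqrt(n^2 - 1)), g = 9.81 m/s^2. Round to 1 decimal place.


Step 1: V^2 = 151.3^2 = 22891.69
Step 2: n^2 - 1 = 3.8^2 - 1 = 13.44
Step 3: sqrt(13.44) = 3.666061
Step 4: R = 22891.69 / (9.81 * 3.666061) = 636.5 m

636.5


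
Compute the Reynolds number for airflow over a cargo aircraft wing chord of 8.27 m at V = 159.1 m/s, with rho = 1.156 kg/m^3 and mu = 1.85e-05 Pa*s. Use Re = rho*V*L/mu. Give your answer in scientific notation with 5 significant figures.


Step 1: Numerator = rho * V * L = 1.156 * 159.1 * 8.27 = 1521.015092
Step 2: Re = 1521.015092 / 1.85e-05
Step 3: Re = 8.2217e+07

8.2217e+07


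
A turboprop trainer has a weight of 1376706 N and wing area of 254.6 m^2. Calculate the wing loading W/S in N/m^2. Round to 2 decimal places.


Step 1: Wing loading = W / S = 1376706 / 254.6
Step 2: Wing loading = 5407.33 N/m^2

5407.33


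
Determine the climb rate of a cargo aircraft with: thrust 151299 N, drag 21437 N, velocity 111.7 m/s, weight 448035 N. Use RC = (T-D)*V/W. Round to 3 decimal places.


Step 1: Excess thrust = T - D = 151299 - 21437 = 129862 N
Step 2: Excess power = 129862 * 111.7 = 14505585.4 W
Step 3: RC = 14505585.4 / 448035 = 32.376 m/s

32.376


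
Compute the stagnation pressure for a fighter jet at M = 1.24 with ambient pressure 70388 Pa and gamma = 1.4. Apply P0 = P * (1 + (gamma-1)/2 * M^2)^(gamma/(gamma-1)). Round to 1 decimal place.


Step 1: (gamma-1)/2 * M^2 = 0.2 * 1.5376 = 0.30752
Step 2: 1 + 0.30752 = 1.30752
Step 3: Exponent gamma/(gamma-1) = 3.5
Step 4: P0 = 70388 * 1.30752^3.5 = 179915.2 Pa

179915.2


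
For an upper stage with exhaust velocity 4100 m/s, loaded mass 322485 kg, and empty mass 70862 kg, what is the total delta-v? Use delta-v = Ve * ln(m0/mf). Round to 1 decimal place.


Step 1: Mass ratio m0/mf = 322485 / 70862 = 4.550888
Step 2: ln(4.550888) = 1.515322
Step 3: delta-v = 4100 * 1.515322 = 6212.8 m/s

6212.8


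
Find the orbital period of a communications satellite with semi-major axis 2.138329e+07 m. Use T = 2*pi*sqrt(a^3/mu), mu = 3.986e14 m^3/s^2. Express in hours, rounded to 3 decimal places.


Step 1: a^3 / mu = 9.777404e+21 / 3.986e14 = 2.452936e+07
Step 2: sqrt(2.452936e+07) = 4952.7128 s
Step 3: T = 2*pi * 4952.7128 = 31118.81 s
Step 4: T in hours = 31118.81 / 3600 = 8.644 hours

8.644


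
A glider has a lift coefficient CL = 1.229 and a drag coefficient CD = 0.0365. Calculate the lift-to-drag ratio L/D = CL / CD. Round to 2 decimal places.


Step 1: L/D = CL / CD = 1.229 / 0.0365
Step 2: L/D = 33.67

33.67


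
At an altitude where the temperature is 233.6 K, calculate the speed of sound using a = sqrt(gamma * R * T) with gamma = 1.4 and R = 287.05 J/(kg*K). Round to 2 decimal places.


Step 1: gamma * R * T = 1.4 * 287.05 * 233.6 = 93876.832
Step 2: a = sqrt(93876.832) = 306.39 m/s

306.39


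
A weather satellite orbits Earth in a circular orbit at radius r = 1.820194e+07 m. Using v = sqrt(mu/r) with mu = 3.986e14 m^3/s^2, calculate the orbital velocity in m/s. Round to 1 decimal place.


Step 1: mu / r = 3.986e14 / 1.820194e+07 = 21898764.6372
Step 2: v = sqrt(21898764.6372) = 4679.6 m/s

4679.6


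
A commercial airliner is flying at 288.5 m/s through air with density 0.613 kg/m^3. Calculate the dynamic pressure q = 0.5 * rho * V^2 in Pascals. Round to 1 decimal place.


Step 1: V^2 = 288.5^2 = 83232.25
Step 2: q = 0.5 * 0.613 * 83232.25
Step 3: q = 25510.7 Pa

25510.7


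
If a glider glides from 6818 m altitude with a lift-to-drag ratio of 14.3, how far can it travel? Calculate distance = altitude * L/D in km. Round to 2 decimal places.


Step 1: Glide distance = altitude * L/D = 6818 * 14.3 = 97497.4 m
Step 2: Convert to km: 97497.4 / 1000 = 97.50 km

97.50


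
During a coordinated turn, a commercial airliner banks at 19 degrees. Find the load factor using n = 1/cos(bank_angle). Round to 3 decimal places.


Step 1: Convert 19 degrees to radians = 0.331613
Step 2: cos(19 deg) = 0.945519
Step 3: n = 1 / 0.945519 = 1.058

1.058


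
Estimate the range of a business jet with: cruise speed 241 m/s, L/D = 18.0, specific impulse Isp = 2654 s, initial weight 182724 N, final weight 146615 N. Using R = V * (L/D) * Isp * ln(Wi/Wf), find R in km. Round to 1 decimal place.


Step 1: Coefficient = V * (L/D) * Isp = 241 * 18.0 * 2654 = 11513052.0 m
Step 2: Wi/Wf = 182724 / 146615 = 1.246284
Step 3: ln(1.246284) = 0.220167
Step 4: R = 11513052.0 * 0.220167 = 2534790.8 m = 2534.8 km

2534.8


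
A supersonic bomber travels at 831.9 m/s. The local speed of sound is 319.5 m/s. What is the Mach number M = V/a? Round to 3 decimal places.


Step 1: M = V / a = 831.9 / 319.5
Step 2: M = 2.604

2.604


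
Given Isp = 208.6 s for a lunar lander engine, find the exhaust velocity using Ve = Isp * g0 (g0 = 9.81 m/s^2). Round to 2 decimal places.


Step 1: Ve = Isp * g0 = 208.6 * 9.81
Step 2: Ve = 2046.37 m/s

2046.37


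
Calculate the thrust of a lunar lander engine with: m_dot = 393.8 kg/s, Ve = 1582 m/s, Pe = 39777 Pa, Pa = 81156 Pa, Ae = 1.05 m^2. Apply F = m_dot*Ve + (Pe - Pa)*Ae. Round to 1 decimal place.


Step 1: Momentum thrust = m_dot * Ve = 393.8 * 1582 = 622991.6 N
Step 2: Pressure thrust = (Pe - Pa) * Ae = (39777 - 81156) * 1.05 = -43447.95 N
Step 3: Total thrust F = 622991.6 + -43447.95 = 579543.7 N

579543.7


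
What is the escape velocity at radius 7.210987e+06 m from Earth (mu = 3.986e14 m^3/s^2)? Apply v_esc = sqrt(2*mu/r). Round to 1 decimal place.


Step 1: 2*mu/r = 2 * 3.986e14 / 7.210987e+06 = 110553520.6207
Step 2: v_esc = sqrt(110553520.6207) = 10514.4 m/s

10514.4


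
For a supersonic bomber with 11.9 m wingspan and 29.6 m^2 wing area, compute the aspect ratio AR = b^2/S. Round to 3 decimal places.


Step 1: b^2 = 11.9^2 = 141.61
Step 2: AR = 141.61 / 29.6 = 4.784

4.784


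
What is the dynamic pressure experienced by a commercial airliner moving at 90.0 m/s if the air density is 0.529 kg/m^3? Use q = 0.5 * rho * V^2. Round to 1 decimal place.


Step 1: V^2 = 90.0^2 = 8100.0
Step 2: q = 0.5 * 0.529 * 8100.0
Step 3: q = 2142.5 Pa

2142.5


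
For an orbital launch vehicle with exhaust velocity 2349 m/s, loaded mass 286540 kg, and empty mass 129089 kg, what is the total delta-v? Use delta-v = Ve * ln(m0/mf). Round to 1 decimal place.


Step 1: Mass ratio m0/mf = 286540 / 129089 = 2.219709
Step 2: ln(2.219709) = 0.797376
Step 3: delta-v = 2349 * 0.797376 = 1873.0 m/s

1873.0


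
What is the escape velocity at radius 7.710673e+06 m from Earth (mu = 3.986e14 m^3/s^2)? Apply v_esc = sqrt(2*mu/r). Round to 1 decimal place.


Step 1: 2*mu/r = 2 * 3.986e14 / 7.710673e+06 = 103389159.4158
Step 2: v_esc = sqrt(103389159.4158) = 10168.0 m/s

10168.0


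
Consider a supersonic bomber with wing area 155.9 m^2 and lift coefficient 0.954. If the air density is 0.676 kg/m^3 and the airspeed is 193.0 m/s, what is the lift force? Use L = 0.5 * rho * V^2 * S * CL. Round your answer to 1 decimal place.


Step 1: Calculate dynamic pressure q = 0.5 * 0.676 * 193.0^2 = 0.5 * 0.676 * 37249.0 = 12590.162 Pa
Step 2: Multiply by wing area and lift coefficient: L = 12590.162 * 155.9 * 0.954
Step 3: L = 1962806.2558 * 0.954 = 1872517.2 N

1872517.2


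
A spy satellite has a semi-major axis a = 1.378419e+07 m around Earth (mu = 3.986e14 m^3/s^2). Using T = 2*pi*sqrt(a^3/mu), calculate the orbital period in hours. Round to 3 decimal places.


Step 1: a^3 / mu = 2.619050e+21 / 3.986e14 = 6.570622e+06
Step 2: sqrt(6.570622e+06) = 2563.3224 s
Step 3: T = 2*pi * 2563.3224 = 16105.83 s
Step 4: T in hours = 16105.83 / 3600 = 4.474 hours

4.474


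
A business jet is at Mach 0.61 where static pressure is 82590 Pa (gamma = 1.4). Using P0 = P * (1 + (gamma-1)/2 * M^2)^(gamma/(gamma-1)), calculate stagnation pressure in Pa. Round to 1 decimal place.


Step 1: (gamma-1)/2 * M^2 = 0.2 * 0.3721 = 0.07442
Step 2: 1 + 0.07442 = 1.07442
Step 3: Exponent gamma/(gamma-1) = 3.5
Step 4: P0 = 82590 * 1.07442^3.5 = 106178.5 Pa

106178.5


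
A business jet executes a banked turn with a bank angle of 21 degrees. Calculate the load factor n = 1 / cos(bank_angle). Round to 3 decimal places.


Step 1: Convert 21 degrees to radians = 0.366519
Step 2: cos(21 deg) = 0.93358
Step 3: n = 1 / 0.93358 = 1.071

1.071


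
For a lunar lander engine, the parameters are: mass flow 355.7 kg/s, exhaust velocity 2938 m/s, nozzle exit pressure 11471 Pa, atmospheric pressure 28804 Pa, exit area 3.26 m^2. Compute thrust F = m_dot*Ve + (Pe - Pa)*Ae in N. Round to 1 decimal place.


Step 1: Momentum thrust = m_dot * Ve = 355.7 * 2938 = 1045046.6 N
Step 2: Pressure thrust = (Pe - Pa) * Ae = (11471 - 28804) * 3.26 = -56505.58 N
Step 3: Total thrust F = 1045046.6 + -56505.58 = 988541.0 N

988541.0


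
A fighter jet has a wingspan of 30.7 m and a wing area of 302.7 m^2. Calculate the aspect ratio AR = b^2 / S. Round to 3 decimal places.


Step 1: b^2 = 30.7^2 = 942.49
Step 2: AR = 942.49 / 302.7 = 3.114

3.114


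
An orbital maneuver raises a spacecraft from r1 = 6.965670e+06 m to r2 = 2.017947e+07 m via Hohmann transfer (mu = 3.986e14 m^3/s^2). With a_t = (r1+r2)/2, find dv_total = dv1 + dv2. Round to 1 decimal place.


Step 1: Transfer semi-major axis a_t = (6.965670e+06 + 2.017947e+07) / 2 = 1.357257e+07 m
Step 2: v1 (circular at r1) = sqrt(mu/r1) = 7564.62 m/s
Step 3: v_t1 = sqrt(mu*(2/r1 - 1/a_t)) = 9223.82 m/s
Step 4: dv1 = |9223.82 - 7564.62| = 1659.2 m/s
Step 5: v2 (circular at r2) = 4444.41 m/s, v_t2 = 3183.93 m/s
Step 6: dv2 = |4444.41 - 3183.93| = 1260.47 m/s
Step 7: Total delta-v = 1659.2 + 1260.47 = 2919.7 m/s

2919.7


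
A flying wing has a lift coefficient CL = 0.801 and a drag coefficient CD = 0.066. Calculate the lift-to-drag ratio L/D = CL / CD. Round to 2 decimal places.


Step 1: L/D = CL / CD = 0.801 / 0.066
Step 2: L/D = 12.14

12.14


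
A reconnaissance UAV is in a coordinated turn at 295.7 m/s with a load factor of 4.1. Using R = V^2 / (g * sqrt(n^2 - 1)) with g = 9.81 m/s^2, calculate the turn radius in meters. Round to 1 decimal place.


Step 1: V^2 = 295.7^2 = 87438.49
Step 2: n^2 - 1 = 4.1^2 - 1 = 15.81
Step 3: sqrt(15.81) = 3.976179
Step 4: R = 87438.49 / (9.81 * 3.976179) = 2241.6 m

2241.6


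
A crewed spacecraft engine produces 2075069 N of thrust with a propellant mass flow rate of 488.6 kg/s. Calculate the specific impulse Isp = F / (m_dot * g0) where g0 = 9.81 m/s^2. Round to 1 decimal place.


Step 1: m_dot * g0 = 488.6 * 9.81 = 4793.17
Step 2: Isp = 2075069 / 4793.17 = 432.9 s

432.9


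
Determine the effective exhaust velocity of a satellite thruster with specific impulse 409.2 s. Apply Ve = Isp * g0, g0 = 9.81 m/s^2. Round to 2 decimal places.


Step 1: Ve = Isp * g0 = 409.2 * 9.81
Step 2: Ve = 4014.25 m/s

4014.25


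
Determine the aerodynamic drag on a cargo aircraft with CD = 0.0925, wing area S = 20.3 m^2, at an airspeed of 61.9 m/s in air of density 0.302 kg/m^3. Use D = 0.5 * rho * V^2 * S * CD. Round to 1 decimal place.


Step 1: Dynamic pressure q = 0.5 * 0.302 * 61.9^2 = 578.5731 Pa
Step 2: Drag D = q * S * CD = 578.5731 * 20.3 * 0.0925
Step 3: D = 1086.4 N

1086.4


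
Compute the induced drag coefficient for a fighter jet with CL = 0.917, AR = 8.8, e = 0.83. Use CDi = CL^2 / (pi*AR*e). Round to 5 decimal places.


Step 1: CL^2 = 0.917^2 = 0.840889
Step 2: pi * AR * e = 3.14159 * 8.8 * 0.83 = 22.946193
Step 3: CDi = 0.840889 / 22.946193 = 0.03665

0.03665


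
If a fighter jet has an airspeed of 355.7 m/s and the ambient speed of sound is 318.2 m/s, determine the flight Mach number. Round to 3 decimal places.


Step 1: M = V / a = 355.7 / 318.2
Step 2: M = 1.118

1.118


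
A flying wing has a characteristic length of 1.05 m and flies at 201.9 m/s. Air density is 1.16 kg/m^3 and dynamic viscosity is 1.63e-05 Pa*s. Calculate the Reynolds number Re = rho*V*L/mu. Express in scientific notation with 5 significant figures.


Step 1: Numerator = rho * V * L = 1.16 * 201.9 * 1.05 = 245.9142
Step 2: Re = 245.9142 / 1.63e-05
Step 3: Re = 1.5087e+07

1.5087e+07


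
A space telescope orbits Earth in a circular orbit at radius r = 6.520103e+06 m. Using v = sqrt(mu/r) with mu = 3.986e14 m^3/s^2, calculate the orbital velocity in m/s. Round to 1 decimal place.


Step 1: mu / r = 3.986e14 / 6.520103e+06 = 61134003.5579
Step 2: v = sqrt(61134003.5579) = 7818.8 m/s

7818.8


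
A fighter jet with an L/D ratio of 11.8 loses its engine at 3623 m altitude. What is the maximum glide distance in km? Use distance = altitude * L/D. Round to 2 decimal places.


Step 1: Glide distance = altitude * L/D = 3623 * 11.8 = 42751.4 m
Step 2: Convert to km: 42751.4 / 1000 = 42.75 km

42.75


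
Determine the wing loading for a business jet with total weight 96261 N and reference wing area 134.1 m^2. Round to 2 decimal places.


Step 1: Wing loading = W / S = 96261 / 134.1
Step 2: Wing loading = 717.83 N/m^2

717.83


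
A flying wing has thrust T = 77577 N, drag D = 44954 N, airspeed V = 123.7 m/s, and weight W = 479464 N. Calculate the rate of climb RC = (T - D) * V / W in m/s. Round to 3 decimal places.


Step 1: Excess thrust = T - D = 77577 - 44954 = 32623 N
Step 2: Excess power = 32623 * 123.7 = 4035465.1 W
Step 3: RC = 4035465.1 / 479464 = 8.417 m/s

8.417


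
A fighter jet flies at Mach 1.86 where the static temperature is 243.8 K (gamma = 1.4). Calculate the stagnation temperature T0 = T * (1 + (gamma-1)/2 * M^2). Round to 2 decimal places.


Step 1: (gamma-1)/2 = 0.2
Step 2: M^2 = 3.4596
Step 3: 1 + 0.2 * 3.4596 = 1.69192
Step 4: T0 = 243.8 * 1.69192 = 412.49 K

412.49


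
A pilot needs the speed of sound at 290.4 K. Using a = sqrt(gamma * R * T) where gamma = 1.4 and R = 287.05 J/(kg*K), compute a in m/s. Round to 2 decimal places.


Step 1: gamma * R * T = 1.4 * 287.05 * 290.4 = 116703.048
Step 2: a = sqrt(116703.048) = 341.62 m/s

341.62


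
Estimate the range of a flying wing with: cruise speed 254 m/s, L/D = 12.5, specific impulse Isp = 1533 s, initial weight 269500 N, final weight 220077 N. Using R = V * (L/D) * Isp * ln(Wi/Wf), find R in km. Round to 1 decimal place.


Step 1: Coefficient = V * (L/D) * Isp = 254 * 12.5 * 1533 = 4867275.0 m
Step 2: Wi/Wf = 269500 / 220077 = 1.224571
Step 3: ln(1.224571) = 0.202591
Step 4: R = 4867275.0 * 0.202591 = 986065.6 m = 986.1 km

986.1


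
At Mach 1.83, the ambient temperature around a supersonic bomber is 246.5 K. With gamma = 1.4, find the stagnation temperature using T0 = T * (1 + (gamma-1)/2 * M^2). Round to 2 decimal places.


Step 1: (gamma-1)/2 = 0.2
Step 2: M^2 = 3.3489
Step 3: 1 + 0.2 * 3.3489 = 1.66978
Step 4: T0 = 246.5 * 1.66978 = 411.60 K

411.60


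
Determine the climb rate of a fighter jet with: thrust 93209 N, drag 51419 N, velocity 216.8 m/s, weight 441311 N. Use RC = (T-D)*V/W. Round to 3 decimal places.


Step 1: Excess thrust = T - D = 93209 - 51419 = 41790 N
Step 2: Excess power = 41790 * 216.8 = 9060072.0 W
Step 3: RC = 9060072.0 / 441311 = 20.530 m/s

20.530


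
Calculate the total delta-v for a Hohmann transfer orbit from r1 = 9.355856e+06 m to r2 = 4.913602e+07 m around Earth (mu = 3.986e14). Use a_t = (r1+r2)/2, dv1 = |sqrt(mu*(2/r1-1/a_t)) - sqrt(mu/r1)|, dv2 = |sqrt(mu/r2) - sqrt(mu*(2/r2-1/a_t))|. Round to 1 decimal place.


Step 1: Transfer semi-major axis a_t = (9.355856e+06 + 4.913602e+07) / 2 = 2.924594e+07 m
Step 2: v1 (circular at r1) = sqrt(mu/r1) = 6527.2 m/s
Step 3: v_t1 = sqrt(mu*(2/r1 - 1/a_t)) = 8460.46 m/s
Step 4: dv1 = |8460.46 - 6527.2| = 1933.26 m/s
Step 5: v2 (circular at r2) = 2848.19 m/s, v_t2 = 1610.93 m/s
Step 6: dv2 = |2848.19 - 1610.93| = 1237.25 m/s
Step 7: Total delta-v = 1933.26 + 1237.25 = 3170.5 m/s

3170.5


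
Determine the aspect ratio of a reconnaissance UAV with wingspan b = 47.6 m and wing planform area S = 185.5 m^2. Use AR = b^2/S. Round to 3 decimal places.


Step 1: b^2 = 47.6^2 = 2265.76
Step 2: AR = 2265.76 / 185.5 = 12.214

12.214


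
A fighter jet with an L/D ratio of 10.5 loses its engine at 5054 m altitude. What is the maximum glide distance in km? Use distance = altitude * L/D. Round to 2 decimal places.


Step 1: Glide distance = altitude * L/D = 5054 * 10.5 = 53067.0 m
Step 2: Convert to km: 53067.0 / 1000 = 53.07 km

53.07


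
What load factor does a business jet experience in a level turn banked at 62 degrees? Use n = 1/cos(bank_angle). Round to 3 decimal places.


Step 1: Convert 62 degrees to radians = 1.082104
Step 2: cos(62 deg) = 0.469472
Step 3: n = 1 / 0.469472 = 2.130

2.130


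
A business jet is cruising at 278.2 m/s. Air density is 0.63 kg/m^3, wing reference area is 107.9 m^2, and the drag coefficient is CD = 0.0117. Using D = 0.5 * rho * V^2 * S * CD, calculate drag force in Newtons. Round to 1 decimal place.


Step 1: Dynamic pressure q = 0.5 * 0.63 * 278.2^2 = 24379.5006 Pa
Step 2: Drag D = q * S * CD = 24379.5006 * 107.9 * 0.0117
Step 3: D = 30777.4 N

30777.4


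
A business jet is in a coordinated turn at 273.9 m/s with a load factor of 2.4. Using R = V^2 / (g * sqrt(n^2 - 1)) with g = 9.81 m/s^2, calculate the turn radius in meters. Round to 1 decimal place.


Step 1: V^2 = 273.9^2 = 75021.21
Step 2: n^2 - 1 = 2.4^2 - 1 = 4.76
Step 3: sqrt(4.76) = 2.181742
Step 4: R = 75021.21 / (9.81 * 2.181742) = 3505.2 m

3505.2


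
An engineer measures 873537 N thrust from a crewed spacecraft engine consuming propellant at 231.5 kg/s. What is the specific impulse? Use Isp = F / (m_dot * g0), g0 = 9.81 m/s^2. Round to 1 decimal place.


Step 1: m_dot * g0 = 231.5 * 9.81 = 2271.02
Step 2: Isp = 873537 / 2271.02 = 384.6 s

384.6


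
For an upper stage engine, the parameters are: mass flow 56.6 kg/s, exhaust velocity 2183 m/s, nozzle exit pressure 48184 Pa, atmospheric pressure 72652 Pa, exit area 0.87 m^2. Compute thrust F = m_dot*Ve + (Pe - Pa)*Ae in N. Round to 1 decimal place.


Step 1: Momentum thrust = m_dot * Ve = 56.6 * 2183 = 123557.8 N
Step 2: Pressure thrust = (Pe - Pa) * Ae = (48184 - 72652) * 0.87 = -21287.16 N
Step 3: Total thrust F = 123557.8 + -21287.16 = 102270.6 N

102270.6


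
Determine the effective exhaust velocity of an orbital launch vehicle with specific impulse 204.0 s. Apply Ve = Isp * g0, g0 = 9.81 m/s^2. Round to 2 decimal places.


Step 1: Ve = Isp * g0 = 204.0 * 9.81
Step 2: Ve = 2001.24 m/s

2001.24


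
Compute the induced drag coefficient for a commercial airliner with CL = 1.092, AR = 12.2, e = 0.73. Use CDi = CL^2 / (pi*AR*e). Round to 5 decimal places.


Step 1: CL^2 = 1.092^2 = 1.192464
Step 2: pi * AR * e = 3.14159 * 12.2 * 0.73 = 27.979024
Step 3: CDi = 1.192464 / 27.979024 = 0.04262

0.04262


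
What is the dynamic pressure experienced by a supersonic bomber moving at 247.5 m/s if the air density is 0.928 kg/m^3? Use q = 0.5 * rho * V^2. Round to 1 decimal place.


Step 1: V^2 = 247.5^2 = 61256.25
Step 2: q = 0.5 * 0.928 * 61256.25
Step 3: q = 28422.9 Pa

28422.9


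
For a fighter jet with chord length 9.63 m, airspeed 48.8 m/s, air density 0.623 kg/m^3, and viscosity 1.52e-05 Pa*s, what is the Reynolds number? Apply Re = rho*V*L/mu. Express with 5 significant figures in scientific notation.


Step 1: Numerator = rho * V * L = 0.623 * 48.8 * 9.63 = 292.775112
Step 2: Re = 292.775112 / 1.52e-05
Step 3: Re = 1.9262e+07

1.9262e+07


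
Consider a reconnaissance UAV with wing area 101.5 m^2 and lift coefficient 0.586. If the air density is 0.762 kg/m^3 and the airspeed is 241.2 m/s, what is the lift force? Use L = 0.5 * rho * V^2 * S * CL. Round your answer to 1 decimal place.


Step 1: Calculate dynamic pressure q = 0.5 * 0.762 * 241.2^2 = 0.5 * 0.762 * 58177.44 = 22165.6046 Pa
Step 2: Multiply by wing area and lift coefficient: L = 22165.6046 * 101.5 * 0.586
Step 3: L = 2249808.871 * 0.586 = 1318388.0 N

1318388.0


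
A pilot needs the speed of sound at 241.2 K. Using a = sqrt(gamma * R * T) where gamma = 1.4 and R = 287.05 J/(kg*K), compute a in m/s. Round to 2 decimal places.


Step 1: gamma * R * T = 1.4 * 287.05 * 241.2 = 96931.044
Step 2: a = sqrt(96931.044) = 311.34 m/s

311.34


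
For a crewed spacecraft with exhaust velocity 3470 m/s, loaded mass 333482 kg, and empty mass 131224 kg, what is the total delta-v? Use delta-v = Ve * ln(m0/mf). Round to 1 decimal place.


Step 1: Mass ratio m0/mf = 333482 / 131224 = 2.541319
Step 2: ln(2.541319) = 0.932683
Step 3: delta-v = 3470 * 0.932683 = 3236.4 m/s

3236.4


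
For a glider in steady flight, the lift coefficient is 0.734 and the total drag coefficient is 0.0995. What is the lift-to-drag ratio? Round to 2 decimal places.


Step 1: L/D = CL / CD = 0.734 / 0.0995
Step 2: L/D = 7.38

7.38


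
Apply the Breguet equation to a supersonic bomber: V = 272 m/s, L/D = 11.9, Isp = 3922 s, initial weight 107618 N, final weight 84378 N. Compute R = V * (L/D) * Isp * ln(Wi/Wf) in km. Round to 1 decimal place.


Step 1: Coefficient = V * (L/D) * Isp = 272 * 11.9 * 3922 = 12694729.6 m
Step 2: Wi/Wf = 107618 / 84378 = 1.275427
Step 3: ln(1.275427) = 0.243281
Step 4: R = 12694729.6 * 0.243281 = 3088389.3 m = 3088.4 km

3088.4


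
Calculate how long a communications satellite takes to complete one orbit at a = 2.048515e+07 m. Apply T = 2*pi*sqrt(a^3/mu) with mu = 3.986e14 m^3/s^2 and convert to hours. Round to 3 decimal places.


Step 1: a^3 / mu = 8.596416e+21 / 3.986e14 = 2.156652e+07
Step 2: sqrt(2.156652e+07) = 4643.9772 s
Step 3: T = 2*pi * 4643.9772 = 29178.97 s
Step 4: T in hours = 29178.97 / 3600 = 8.105 hours

8.105


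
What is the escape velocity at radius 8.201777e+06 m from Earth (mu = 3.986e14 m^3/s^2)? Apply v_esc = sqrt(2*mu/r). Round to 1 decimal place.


Step 1: 2*mu/r = 2 * 3.986e14 / 8.201777e+06 = 97198448.5801
Step 2: v_esc = sqrt(97198448.5801) = 9858.9 m/s

9858.9


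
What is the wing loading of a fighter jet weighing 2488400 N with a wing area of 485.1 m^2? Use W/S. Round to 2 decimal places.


Step 1: Wing loading = W / S = 2488400 / 485.1
Step 2: Wing loading = 5129.66 N/m^2

5129.66


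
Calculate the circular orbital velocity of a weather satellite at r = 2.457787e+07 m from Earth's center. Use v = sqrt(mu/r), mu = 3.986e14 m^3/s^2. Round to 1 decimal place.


Step 1: mu / r = 3.986e14 / 2.457787e+07 = 16217841.4972
Step 2: v = sqrt(16217841.4972) = 4027.1 m/s

4027.1


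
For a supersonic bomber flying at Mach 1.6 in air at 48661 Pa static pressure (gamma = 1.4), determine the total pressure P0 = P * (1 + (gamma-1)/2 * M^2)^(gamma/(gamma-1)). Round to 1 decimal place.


Step 1: (gamma-1)/2 * M^2 = 0.2 * 2.56 = 0.512
Step 2: 1 + 0.512 = 1.512
Step 3: Exponent gamma/(gamma-1) = 3.5
Step 4: P0 = 48661 * 1.512^3.5 = 206829.4 Pa

206829.4


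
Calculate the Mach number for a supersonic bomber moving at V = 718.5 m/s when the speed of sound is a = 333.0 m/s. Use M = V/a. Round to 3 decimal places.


Step 1: M = V / a = 718.5 / 333.0
Step 2: M = 2.158

2.158


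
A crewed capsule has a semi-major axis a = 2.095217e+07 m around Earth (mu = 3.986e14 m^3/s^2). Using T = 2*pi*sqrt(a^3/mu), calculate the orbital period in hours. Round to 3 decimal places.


Step 1: a^3 / mu = 9.197865e+21 / 3.986e14 = 2.307543e+07
Step 2: sqrt(2.307543e+07) = 4803.6888 s
Step 3: T = 2*pi * 4803.6888 = 30182.47 s
Step 4: T in hours = 30182.47 / 3600 = 8.384 hours

8.384


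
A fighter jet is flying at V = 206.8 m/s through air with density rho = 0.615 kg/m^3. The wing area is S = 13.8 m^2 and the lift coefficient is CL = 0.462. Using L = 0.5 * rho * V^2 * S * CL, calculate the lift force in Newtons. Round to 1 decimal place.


Step 1: Calculate dynamic pressure q = 0.5 * 0.615 * 206.8^2 = 0.5 * 0.615 * 42766.24 = 13150.6188 Pa
Step 2: Multiply by wing area and lift coefficient: L = 13150.6188 * 13.8 * 0.462
Step 3: L = 181478.5394 * 0.462 = 83843.1 N

83843.1


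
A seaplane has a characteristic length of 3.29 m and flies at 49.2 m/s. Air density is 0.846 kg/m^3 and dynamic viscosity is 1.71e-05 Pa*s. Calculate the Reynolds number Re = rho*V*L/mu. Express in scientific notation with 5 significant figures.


Step 1: Numerator = rho * V * L = 0.846 * 49.2 * 3.29 = 136.940328
Step 2: Re = 136.940328 / 1.71e-05
Step 3: Re = 8.0082e+06

8.0082e+06


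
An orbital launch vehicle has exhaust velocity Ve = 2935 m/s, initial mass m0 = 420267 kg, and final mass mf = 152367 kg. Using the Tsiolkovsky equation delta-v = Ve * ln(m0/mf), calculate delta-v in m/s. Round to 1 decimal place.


Step 1: Mass ratio m0/mf = 420267 / 152367 = 2.758255
Step 2: ln(2.758255) = 1.014598
Step 3: delta-v = 2935 * 1.014598 = 2977.8 m/s

2977.8


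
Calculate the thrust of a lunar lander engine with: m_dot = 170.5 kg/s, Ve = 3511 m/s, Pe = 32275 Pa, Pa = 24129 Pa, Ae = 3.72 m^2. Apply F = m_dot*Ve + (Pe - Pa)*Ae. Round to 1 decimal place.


Step 1: Momentum thrust = m_dot * Ve = 170.5 * 3511 = 598625.5 N
Step 2: Pressure thrust = (Pe - Pa) * Ae = (32275 - 24129) * 3.72 = 30303.12 N
Step 3: Total thrust F = 598625.5 + 30303.12 = 628928.6 N

628928.6


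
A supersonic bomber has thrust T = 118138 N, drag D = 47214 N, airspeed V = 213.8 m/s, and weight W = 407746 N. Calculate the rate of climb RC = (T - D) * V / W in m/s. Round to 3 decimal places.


Step 1: Excess thrust = T - D = 118138 - 47214 = 70924 N
Step 2: Excess power = 70924 * 213.8 = 15163551.2 W
Step 3: RC = 15163551.2 / 407746 = 37.189 m/s

37.189


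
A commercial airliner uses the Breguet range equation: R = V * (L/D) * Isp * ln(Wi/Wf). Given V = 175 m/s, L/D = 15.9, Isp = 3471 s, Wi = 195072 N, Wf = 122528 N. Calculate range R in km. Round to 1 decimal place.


Step 1: Coefficient = V * (L/D) * Isp = 175 * 15.9 * 3471 = 9658057.5 m
Step 2: Wi/Wf = 195072 / 122528 = 1.592061
Step 3: ln(1.592061) = 0.465029
Step 4: R = 9658057.5 * 0.465029 = 4491278.2 m = 4491.3 km

4491.3


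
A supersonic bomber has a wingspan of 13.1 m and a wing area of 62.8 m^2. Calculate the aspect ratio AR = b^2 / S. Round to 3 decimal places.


Step 1: b^2 = 13.1^2 = 171.61
Step 2: AR = 171.61 / 62.8 = 2.733

2.733


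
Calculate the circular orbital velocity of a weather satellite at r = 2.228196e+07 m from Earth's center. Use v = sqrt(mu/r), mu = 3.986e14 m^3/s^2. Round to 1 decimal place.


Step 1: mu / r = 3.986e14 / 2.228196e+07 = 17888911.0294
Step 2: v = sqrt(17888911.0294) = 4229.5 m/s

4229.5


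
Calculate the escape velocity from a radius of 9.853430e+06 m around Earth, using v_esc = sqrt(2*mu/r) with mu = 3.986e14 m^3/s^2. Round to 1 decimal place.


Step 1: 2*mu/r = 2 * 3.986e14 / 9.853430e+06 = 80905836.8507
Step 2: v_esc = sqrt(80905836.8507) = 8994.8 m/s

8994.8


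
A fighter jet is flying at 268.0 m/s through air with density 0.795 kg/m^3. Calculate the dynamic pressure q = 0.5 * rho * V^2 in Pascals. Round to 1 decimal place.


Step 1: V^2 = 268.0^2 = 71824.0
Step 2: q = 0.5 * 0.795 * 71824.0
Step 3: q = 28550.0 Pa

28550.0


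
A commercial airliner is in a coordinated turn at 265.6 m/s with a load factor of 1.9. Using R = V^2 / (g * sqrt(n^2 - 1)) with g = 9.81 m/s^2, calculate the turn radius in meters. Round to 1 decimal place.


Step 1: V^2 = 265.6^2 = 70543.36
Step 2: n^2 - 1 = 1.9^2 - 1 = 2.61
Step 3: sqrt(2.61) = 1.615549
Step 4: R = 70543.36 / (9.81 * 1.615549) = 4451.1 m

4451.1


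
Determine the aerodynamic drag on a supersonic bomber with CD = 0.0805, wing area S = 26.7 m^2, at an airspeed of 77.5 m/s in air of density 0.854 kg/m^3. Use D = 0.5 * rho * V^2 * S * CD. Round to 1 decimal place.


Step 1: Dynamic pressure q = 0.5 * 0.854 * 77.5^2 = 2564.6687 Pa
Step 2: Drag D = q * S * CD = 2564.6687 * 26.7 * 0.0805
Step 3: D = 5512.4 N

5512.4


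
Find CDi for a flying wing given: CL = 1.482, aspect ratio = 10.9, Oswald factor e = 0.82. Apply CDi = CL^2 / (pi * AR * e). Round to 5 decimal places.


Step 1: CL^2 = 1.482^2 = 2.196324
Step 2: pi * AR * e = 3.14159 * 10.9 * 0.82 = 28.079555
Step 3: CDi = 2.196324 / 28.079555 = 0.07822

0.07822


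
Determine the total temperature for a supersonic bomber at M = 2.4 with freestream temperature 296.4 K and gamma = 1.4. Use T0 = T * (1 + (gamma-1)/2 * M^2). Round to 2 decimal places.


Step 1: (gamma-1)/2 = 0.2
Step 2: M^2 = 5.76
Step 3: 1 + 0.2 * 5.76 = 2.152
Step 4: T0 = 296.4 * 2.152 = 637.85 K

637.85


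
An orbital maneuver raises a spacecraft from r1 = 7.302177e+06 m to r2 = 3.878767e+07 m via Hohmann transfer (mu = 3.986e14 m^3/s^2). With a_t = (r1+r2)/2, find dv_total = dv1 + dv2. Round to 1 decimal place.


Step 1: Transfer semi-major axis a_t = (7.302177e+06 + 3.878767e+07) / 2 = 2.304492e+07 m
Step 2: v1 (circular at r1) = sqrt(mu/r1) = 7388.27 m/s
Step 3: v_t1 = sqrt(mu*(2/r1 - 1/a_t)) = 9585.21 m/s
Step 4: dv1 = |9585.21 - 7388.27| = 2196.95 m/s
Step 5: v2 (circular at r2) = 3205.69 m/s, v_t2 = 1804.51 m/s
Step 6: dv2 = |3205.69 - 1804.51| = 1401.18 m/s
Step 7: Total delta-v = 2196.95 + 1401.18 = 3598.1 m/s

3598.1


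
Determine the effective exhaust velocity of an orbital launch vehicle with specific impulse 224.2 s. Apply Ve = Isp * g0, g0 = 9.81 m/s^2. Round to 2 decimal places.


Step 1: Ve = Isp * g0 = 224.2 * 9.81
Step 2: Ve = 2199.40 m/s

2199.40


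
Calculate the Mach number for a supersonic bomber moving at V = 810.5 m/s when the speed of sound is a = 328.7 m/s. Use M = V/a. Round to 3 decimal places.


Step 1: M = V / a = 810.5 / 328.7
Step 2: M = 2.466

2.466


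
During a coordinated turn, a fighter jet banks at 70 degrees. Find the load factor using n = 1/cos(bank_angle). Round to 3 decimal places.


Step 1: Convert 70 degrees to radians = 1.22173
Step 2: cos(70 deg) = 0.34202
Step 3: n = 1 / 0.34202 = 2.924

2.924


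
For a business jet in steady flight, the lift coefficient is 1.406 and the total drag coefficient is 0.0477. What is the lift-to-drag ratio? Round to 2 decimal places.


Step 1: L/D = CL / CD = 1.406 / 0.0477
Step 2: L/D = 29.48

29.48


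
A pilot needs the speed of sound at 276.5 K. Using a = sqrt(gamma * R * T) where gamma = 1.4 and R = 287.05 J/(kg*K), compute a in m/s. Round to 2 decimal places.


Step 1: gamma * R * T = 1.4 * 287.05 * 276.5 = 111117.055
Step 2: a = sqrt(111117.055) = 333.34 m/s

333.34


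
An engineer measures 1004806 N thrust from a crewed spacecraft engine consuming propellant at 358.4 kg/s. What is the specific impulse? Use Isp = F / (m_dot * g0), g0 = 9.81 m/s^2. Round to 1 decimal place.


Step 1: m_dot * g0 = 358.4 * 9.81 = 3515.9
Step 2: Isp = 1004806 / 3515.9 = 285.8 s

285.8


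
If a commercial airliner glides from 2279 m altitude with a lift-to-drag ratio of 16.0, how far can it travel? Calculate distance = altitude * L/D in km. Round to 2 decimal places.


Step 1: Glide distance = altitude * L/D = 2279 * 16.0 = 36464.0 m
Step 2: Convert to km: 36464.0 / 1000 = 36.46 km

36.46


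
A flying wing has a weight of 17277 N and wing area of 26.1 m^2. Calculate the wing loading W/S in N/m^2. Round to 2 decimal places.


Step 1: Wing loading = W / S = 17277 / 26.1
Step 2: Wing loading = 661.95 N/m^2

661.95


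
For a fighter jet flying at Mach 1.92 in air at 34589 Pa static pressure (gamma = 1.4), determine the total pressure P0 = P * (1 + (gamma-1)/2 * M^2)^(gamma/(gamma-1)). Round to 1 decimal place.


Step 1: (gamma-1)/2 * M^2 = 0.2 * 3.6864 = 0.73728
Step 2: 1 + 0.73728 = 1.73728
Step 3: Exponent gamma/(gamma-1) = 3.5
Step 4: P0 = 34589 * 1.73728^3.5 = 239046.5 Pa

239046.5


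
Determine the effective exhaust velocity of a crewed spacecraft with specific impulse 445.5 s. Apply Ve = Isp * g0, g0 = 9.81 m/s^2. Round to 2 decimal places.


Step 1: Ve = Isp * g0 = 445.5 * 9.81
Step 2: Ve = 4370.36 m/s

4370.36


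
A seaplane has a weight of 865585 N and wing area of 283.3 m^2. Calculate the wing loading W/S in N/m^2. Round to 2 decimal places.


Step 1: Wing loading = W / S = 865585 / 283.3
Step 2: Wing loading = 3055.37 N/m^2

3055.37


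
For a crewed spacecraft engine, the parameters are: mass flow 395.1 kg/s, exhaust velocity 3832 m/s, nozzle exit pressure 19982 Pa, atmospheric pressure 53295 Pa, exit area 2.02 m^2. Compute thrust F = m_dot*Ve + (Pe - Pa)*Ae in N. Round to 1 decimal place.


Step 1: Momentum thrust = m_dot * Ve = 395.1 * 3832 = 1514023.2 N
Step 2: Pressure thrust = (Pe - Pa) * Ae = (19982 - 53295) * 2.02 = -67292.26 N
Step 3: Total thrust F = 1514023.2 + -67292.26 = 1446730.9 N

1446730.9
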